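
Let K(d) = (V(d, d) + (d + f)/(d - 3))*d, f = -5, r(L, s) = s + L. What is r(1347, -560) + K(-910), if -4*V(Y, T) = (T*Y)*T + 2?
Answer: -156522348181204/913 ≈ -1.7144e+11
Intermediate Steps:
V(Y, T) = -½ - Y*T²/4 (V(Y, T) = -((T*Y)*T + 2)/4 = -(Y*T² + 2)/4 = -(2 + Y*T²)/4 = -½ - Y*T²/4)
r(L, s) = L + s
K(d) = d*(-½ - d³/4 + (-5 + d)/(-3 + d)) (K(d) = ((-½ - d*d²/4) + (d - 5)/(d - 3))*d = ((-½ - d³/4) + (-5 + d)/(-3 + d))*d = (-½ - d³/4 + (-5 + d)/(-3 + d))*d = d*(-½ - d³/4 + (-5 + d)/(-3 + d)))
r(1347, -560) + K(-910) = (1347 - 560) + (¼)*(-910)*(-14 - 1*(-910)⁴ + 2*(-910) + 3*(-910)³)/(-3 - 910) = 787 + (¼)*(-910)*(-14 - 1*685749610000 - 1820 + 3*(-753571000))/(-913) = 787 + (¼)*(-910)*(-1/913)*(-14 - 685749610000 - 1820 - 2260713000) = 787 + (¼)*(-910)*(-1/913)*(-688010324834) = 787 - 156522348899735/913 = -156522348181204/913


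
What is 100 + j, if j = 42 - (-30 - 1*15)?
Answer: 187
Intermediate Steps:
j = 87 (j = 42 - (-30 - 15) = 42 - 1*(-45) = 42 + 45 = 87)
100 + j = 100 + 87 = 187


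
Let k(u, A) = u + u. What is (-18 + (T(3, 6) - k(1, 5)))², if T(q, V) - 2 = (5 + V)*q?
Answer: 225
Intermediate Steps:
k(u, A) = 2*u
T(q, V) = 2 + q*(5 + V) (T(q, V) = 2 + (5 + V)*q = 2 + q*(5 + V))
(-18 + (T(3, 6) - k(1, 5)))² = (-18 + ((2 + 5*3 + 6*3) - 2))² = (-18 + ((2 + 15 + 18) - 1*2))² = (-18 + (35 - 2))² = (-18 + 33)² = 15² = 225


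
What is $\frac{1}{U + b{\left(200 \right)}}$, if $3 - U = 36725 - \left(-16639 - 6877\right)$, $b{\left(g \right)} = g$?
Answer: $- \frac{1}{60038} \approx -1.6656 \cdot 10^{-5}$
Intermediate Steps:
$U = -60238$ ($U = 3 - \left(36725 - \left(-16639 - 6877\right)\right) = 3 - \left(36725 - -23516\right) = 3 - \left(36725 + 23516\right) = 3 - 60241 = -60238$)
$\frac{1}{U + b{\left(200 \right)}} = \frac{1}{-60238 + 200} = \frac{1}{-60038} = - \frac{1}{60038}$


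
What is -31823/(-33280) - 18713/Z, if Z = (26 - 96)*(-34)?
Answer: -5470299/792064 ≈ -6.9064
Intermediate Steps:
Z = 2380 (Z = -70*(-34) = 2380)
-31823/(-33280) - 18713/Z = -31823/(-33280) - 18713/2380 = -31823*(-1/33280) - 18713*1/2380 = 31823/33280 - 18713/2380 = -5470299/792064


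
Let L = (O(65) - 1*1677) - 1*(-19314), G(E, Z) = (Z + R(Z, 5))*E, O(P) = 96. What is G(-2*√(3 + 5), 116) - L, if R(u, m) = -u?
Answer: -17733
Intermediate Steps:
G(E, Z) = 0 (G(E, Z) = (Z - Z)*E = 0*E = 0)
L = 17733 (L = (96 - 1*1677) - 1*(-19314) = (96 - 1677) + 19314 = -1581 + 19314 = 17733)
G(-2*√(3 + 5), 116) - L = 0 - 1*17733 = 0 - 17733 = -17733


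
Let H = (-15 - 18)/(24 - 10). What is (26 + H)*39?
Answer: 12909/14 ≈ 922.07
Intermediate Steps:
H = -33/14 ≈ -2.3571
(26 + H)*39 = (26 - 33/14)*39 = (331/14)*39 = 12909/14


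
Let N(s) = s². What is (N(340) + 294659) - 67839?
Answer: 342420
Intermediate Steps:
(N(340) + 294659) - 67839 = (340² + 294659) - 67839 = (115600 + 294659) - 67839 = 410259 - 67839 = 342420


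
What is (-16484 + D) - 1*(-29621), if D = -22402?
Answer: -9265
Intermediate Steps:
(-16484 + D) - 1*(-29621) = (-16484 - 22402) - 1*(-29621) = -38886 + 29621 = -9265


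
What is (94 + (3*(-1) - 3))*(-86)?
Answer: -7568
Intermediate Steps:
(94 + (3*(-1) - 3))*(-86) = (94 + (-3 - 3))*(-86) = (94 - 6)*(-86) = 88*(-86) = -7568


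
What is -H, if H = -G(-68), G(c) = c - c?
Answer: 0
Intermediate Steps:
G(c) = 0
H = 0 (H = -1*0 = 0)
-H = -1*0 = 0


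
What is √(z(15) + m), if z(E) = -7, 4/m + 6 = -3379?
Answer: I*√80221115/3385 ≈ 2.646*I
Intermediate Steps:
m = -4/3385 (m = 4/(-6 - 3379) = 4/(-3385) = 4*(-1/3385) = -4/3385 ≈ -0.0011817)
√(z(15) + m) = √(-7 - 4/3385) = √(-23699/3385) = I*√80221115/3385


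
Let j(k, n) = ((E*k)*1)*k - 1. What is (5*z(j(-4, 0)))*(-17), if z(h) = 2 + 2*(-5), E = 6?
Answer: 680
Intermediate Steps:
j(k, n) = -1 + 6*k**2 (j(k, n) = ((6*k)*1)*k - 1 = (6*k)*k - 1 = 6*k**2 - 1 = -1 + 6*k**2)
z(h) = -8 (z(h) = 2 - 10 = -8)
(5*z(j(-4, 0)))*(-17) = (5*(-8))*(-17) = -40*(-17) = 680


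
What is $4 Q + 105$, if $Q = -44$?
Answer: $-71$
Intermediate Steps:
$4 Q + 105 = 4 \left(-44\right) + 105 = -176 + 105 = -71$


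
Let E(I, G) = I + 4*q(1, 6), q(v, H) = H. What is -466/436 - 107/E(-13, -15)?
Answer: -25889/2398 ≈ -10.796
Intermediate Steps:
E(I, G) = 24 + I (E(I, G) = I + 4*6 = I + 24 = 24 + I)
-466/436 - 107/E(-13, -15) = -466/436 - 107/(24 - 13) = -466*1/436 - 107/11 = -233/218 - 107*1/11 = -233/218 - 107/11 = -25889/2398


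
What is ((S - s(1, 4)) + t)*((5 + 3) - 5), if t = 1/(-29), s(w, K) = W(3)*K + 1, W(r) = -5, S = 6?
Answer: 2172/29 ≈ 74.896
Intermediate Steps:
s(w, K) = 1 - 5*K (s(w, K) = -5*K + 1 = 1 - 5*K)
t = -1/29 ≈ -0.034483
((S - s(1, 4)) + t)*((5 + 3) - 5) = ((6 - (1 - 5*4)) - 1/29)*((5 + 3) - 5) = ((6 - (1 - 20)) - 1/29)*(8 - 5) = ((6 - 1*(-19)) - 1/29)*3 = ((6 + 19) - 1/29)*3 = (25 - 1/29)*3 = (724/29)*3 = 2172/29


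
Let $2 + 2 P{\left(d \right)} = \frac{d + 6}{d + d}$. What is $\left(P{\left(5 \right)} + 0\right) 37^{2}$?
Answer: $- \frac{12321}{20} \approx -616.05$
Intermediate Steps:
$P{\left(d \right)} = -1 + \frac{6 + d}{4 d}$ ($P{\left(d \right)} = -1 + \frac{\left(d + 6\right) \frac{1}{d + d}}{2} = -1 + \frac{\left(6 + d\right) \frac{1}{2 d}}{2} = -1 + \frac{\frac{1}{2} \frac{1}{d} \left(6 + d\right)}{2} = -1 + \frac{6 + d}{4 d}$)
$\left(P{\left(5 \right)} + 0\right) 37^{2} = \left(\frac{3 \left(2 - 5\right)}{4 \cdot 5} + 0\right) 37^{2} = \left(\frac{3}{4} \cdot \frac{1}{5} \left(2 - 5\right) + 0\right) 1369 = \left(\frac{3}{4} \cdot \frac{1}{5} \left(-3\right) + 0\right) 1369 = \left(- \frac{9}{20} + 0\right) 1369 = \left(- \frac{9}{20}\right) 1369 = - \frac{12321}{20}$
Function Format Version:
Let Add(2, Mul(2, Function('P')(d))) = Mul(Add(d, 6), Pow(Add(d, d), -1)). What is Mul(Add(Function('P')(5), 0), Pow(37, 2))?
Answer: Rational(-12321, 20) ≈ -616.05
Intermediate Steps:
Function('P')(d) = Add(-1, Mul(Rational(1, 4), Pow(d, -1), Add(6, d))) (Function('P')(d) = Add(-1, Mul(Rational(1, 2), Mul(Add(d, 6), Pow(Add(d, d), -1)))) = Add(-1, Mul(Rational(1, 2), Mul(Add(6, d), Pow(Mul(2, d), -1)))) = Add(-1, Mul(Rational(1, 2), Mul(Add(6, d), Mul(Rational(1, 2), Pow(d, -1))))) = Add(-1, Mul(Rational(1, 2), Mul(Rational(1, 2), Pow(d, -1), Add(6, d)))) = Add(-1, Mul(Rational(1, 4), Pow(d, -1), Add(6, d))))
Mul(Add(Function('P')(5), 0), Pow(37, 2)) = Mul(Add(Mul(Rational(3, 4), Pow(5, -1), Add(2, Mul(-1, 5))), 0), Pow(37, 2)) = Mul(Add(Mul(Rational(3, 4), Rational(1, 5), Add(2, -5)), 0), 1369) = Mul(Add(Mul(Rational(3, 4), Rational(1, 5), -3), 0), 1369) = Mul(Add(Rational(-9, 20), 0), 1369) = Mul(Rational(-9, 20), 1369) = Rational(-12321, 20)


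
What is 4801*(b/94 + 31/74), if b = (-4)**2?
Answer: 9837249/3478 ≈ 2828.4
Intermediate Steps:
b = 16
4801*(b/94 + 31/74) = 4801*(16/94 + 31/74) = 4801*(16*(1/94) + 31*(1/74)) = 4801*(8/47 + 31/74) = 4801*(2049/3478) = 9837249/3478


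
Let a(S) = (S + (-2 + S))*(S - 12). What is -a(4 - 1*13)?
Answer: -420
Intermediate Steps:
a(S) = (-12 + S)*(-2 + 2*S) (a(S) = (-2 + 2*S)*(-12 + S) = (-12 + S)*(-2 + 2*S))
-a(4 - 1*13) = -(24 - 26*(4 - 1*13) + 2*(4 - 1*13)²) = -(24 - 26*(4 - 13) + 2*(4 - 13)²) = -(24 - 26*(-9) + 2*(-9)²) = -(24 + 234 + 2*81) = -(24 + 234 + 162) = -1*420 = -420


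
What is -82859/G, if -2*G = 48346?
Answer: 82859/24173 ≈ 3.4277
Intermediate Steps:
G = -24173 (G = -½*48346 = -24173)
-82859/G = -82859/(-24173) = -82859*(-1/24173) = 82859/24173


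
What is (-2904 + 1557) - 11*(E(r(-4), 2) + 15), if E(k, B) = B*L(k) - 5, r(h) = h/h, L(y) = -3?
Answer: -1391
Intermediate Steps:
r(h) = 1
E(k, B) = -5 - 3*B (E(k, B) = B*(-3) - 5 = -3*B - 5 = -5 - 3*B)
(-2904 + 1557) - 11*(E(r(-4), 2) + 15) = (-2904 + 1557) - 11*((-5 - 3*2) + 15) = -1347 - 11*((-5 - 6) + 15) = -1347 - 11*(-11 + 15) = -1347 - 11*4 = -1347 - 44 = -1391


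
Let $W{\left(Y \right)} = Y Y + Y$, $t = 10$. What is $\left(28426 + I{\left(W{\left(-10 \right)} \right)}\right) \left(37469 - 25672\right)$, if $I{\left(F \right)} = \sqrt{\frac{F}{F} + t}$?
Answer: $335341522 + 11797 \sqrt{11} \approx 3.3538 \cdot 10^{8}$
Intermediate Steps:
$W{\left(Y \right)} = Y + Y^{2}$ ($W{\left(Y \right)} = Y^{2} + Y = Y + Y^{2}$)
$I{\left(F \right)} = \sqrt{11}$ ($I{\left(F \right)} = \sqrt{\frac{F}{F} + 10} = \sqrt{1 + 10} = \sqrt{11}$)
$\left(28426 + I{\left(W{\left(-10 \right)} \right)}\right) \left(37469 - 25672\right) = \left(28426 + \sqrt{11}\right) \left(37469 - 25672\right) = \left(28426 + \sqrt{11}\right) 11797 = 335341522 + 11797 \sqrt{11}$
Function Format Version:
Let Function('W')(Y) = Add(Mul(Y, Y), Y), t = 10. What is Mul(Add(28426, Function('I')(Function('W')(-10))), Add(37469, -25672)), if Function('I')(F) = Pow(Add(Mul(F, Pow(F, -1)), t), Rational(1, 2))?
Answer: Add(335341522, Mul(11797, Pow(11, Rational(1, 2)))) ≈ 3.3538e+8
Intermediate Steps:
Function('W')(Y) = Add(Y, Pow(Y, 2)) (Function('W')(Y) = Add(Pow(Y, 2), Y) = Add(Y, Pow(Y, 2)))
Function('I')(F) = Pow(11, Rational(1, 2)) (Function('I')(F) = Pow(Add(Mul(F, Pow(F, -1)), 10), Rational(1, 2)) = Pow(Add(1, 10), Rational(1, 2)) = Pow(11, Rational(1, 2)))
Mul(Add(28426, Function('I')(Function('W')(-10))), Add(37469, -25672)) = Mul(Add(28426, Pow(11, Rational(1, 2))), Add(37469, -25672)) = Mul(Add(28426, Pow(11, Rational(1, 2))), 11797) = Add(335341522, Mul(11797, Pow(11, Rational(1, 2))))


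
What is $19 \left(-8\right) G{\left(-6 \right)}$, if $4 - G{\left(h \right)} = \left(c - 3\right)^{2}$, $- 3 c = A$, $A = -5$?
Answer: $- \frac{3040}{9} \approx -337.78$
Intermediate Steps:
$c = \frac{5}{3}$ ($c = \left(- \frac{1}{3}\right) \left(-5\right) = \frac{5}{3} \approx 1.6667$)
$G{\left(h \right)} = \frac{20}{9}$ ($G{\left(h \right)} = 4 - \left(\frac{5}{3} - 3\right)^{2} = 4 - \left(- \frac{4}{3}\right)^{2} = 4 - \frac{16}{9} = \frac{20}{9}$)
$19 \left(-8\right) G{\left(-6 \right)} = 19 \left(-8\right) \frac{20}{9} = \left(-152\right) \frac{20}{9} = - \frac{3040}{9}$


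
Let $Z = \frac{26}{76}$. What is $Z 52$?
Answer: $\frac{338}{19} \approx 17.789$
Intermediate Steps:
$Z = \frac{13}{38}$ ($Z = 26 \cdot \frac{1}{76} = \frac{13}{38} \approx 0.34211$)
$Z 52 = \frac{13}{38} \cdot 52 = \frac{338}{19}$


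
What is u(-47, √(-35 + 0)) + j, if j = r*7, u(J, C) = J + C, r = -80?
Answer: -607 + I*√35 ≈ -607.0 + 5.9161*I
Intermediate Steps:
u(J, C) = C + J
j = -560 (j = -80*7 = -560)
u(-47, √(-35 + 0)) + j = (√(-35 + 0) - 47) - 560 = (√(-35) - 47) - 560 = (I*√35 - 47) - 560 = (-47 + I*√35) - 560 = -607 + I*√35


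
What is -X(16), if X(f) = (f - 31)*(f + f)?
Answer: 480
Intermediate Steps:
X(f) = 2*f*(-31 + f) (X(f) = (-31 + f)*(2*f) = 2*f*(-31 + f))
-X(16) = -2*16*(-31 + 16) = -2*16*(-15) = -1*(-480) = 480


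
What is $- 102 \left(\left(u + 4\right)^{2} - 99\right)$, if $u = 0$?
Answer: $8466$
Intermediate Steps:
$- 102 \left(\left(u + 4\right)^{2} - 99\right) = - 102 \left(\left(0 + 4\right)^{2} - 99\right) = - 102 \left(4^{2} - 99\right) = - 102 \left(16 - 99\right) = \left(-102\right) \left(-83\right) = 8466$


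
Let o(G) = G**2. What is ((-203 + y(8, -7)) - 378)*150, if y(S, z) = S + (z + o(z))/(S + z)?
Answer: -79650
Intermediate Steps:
y(S, z) = S + (z + z**2)/(S + z)
((-203 + y(8, -7)) - 378)*150 = ((-203 + (-7 + 8**2 + (-7)**2 + 8*(-7))/(8 - 7)) - 378)*150 = ((-203 + (-7 + 64 + 49 - 56)/1) - 378)*150 = ((-203 + 1*50) - 378)*150 = ((-203 + 50) - 378)*150 = (-153 - 378)*150 = -531*150 = -79650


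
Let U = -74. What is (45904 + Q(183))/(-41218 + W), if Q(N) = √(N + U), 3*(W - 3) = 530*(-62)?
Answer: -137712/156505 - 3*√109/156505 ≈ -0.88012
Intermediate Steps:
W = -32851/3 (W = 3 + (530*(-62))/3 = 3 + (⅓)*(-32860) = 3 - 32860/3 = -32851/3 ≈ -10950.)
Q(N) = √(-74 + N) (Q(N) = √(N - 74) = √(-74 + N))
(45904 + Q(183))/(-41218 + W) = (45904 + √(-74 + 183))/(-41218 - 32851/3) = (45904 + √109)/(-156505/3) = (45904 + √109)*(-3/156505) = -137712/156505 - 3*√109/156505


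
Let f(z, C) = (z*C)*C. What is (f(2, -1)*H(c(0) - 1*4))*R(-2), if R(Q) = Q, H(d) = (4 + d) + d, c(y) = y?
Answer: 16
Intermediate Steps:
f(z, C) = z*C² (f(z, C) = (C*z)*C = z*C²)
H(d) = 4 + 2*d
(f(2, -1)*H(c(0) - 1*4))*R(-2) = ((2*(-1)²)*(4 + 2*(0 - 1*4)))*(-2) = ((2*1)*(4 + 2*(0 - 4)))*(-2) = (2*(4 + 2*(-4)))*(-2) = (2*(4 - 8))*(-2) = (2*(-4))*(-2) = -8*(-2) = 16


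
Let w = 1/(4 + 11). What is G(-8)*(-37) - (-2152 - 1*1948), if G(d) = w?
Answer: 61463/15 ≈ 4097.5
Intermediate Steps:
w = 1/15 ≈ 0.066667
G(d) = 1/15
G(-8)*(-37) - (-2152 - 1*1948) = (1/15)*(-37) - (-2152 - 1*1948) = -37/15 - (-2152 - 1948) = -37/15 - 1*(-4100) = -37/15 + 4100 = 61463/15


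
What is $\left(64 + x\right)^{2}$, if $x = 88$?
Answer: $23104$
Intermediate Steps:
$\left(64 + x\right)^{2} = \left(64 + 88\right)^{2} = 152^{2} = 23104$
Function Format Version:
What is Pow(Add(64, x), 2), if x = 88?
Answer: 23104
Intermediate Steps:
Pow(Add(64, x), 2) = Pow(Add(64, 88), 2) = Pow(152, 2) = 23104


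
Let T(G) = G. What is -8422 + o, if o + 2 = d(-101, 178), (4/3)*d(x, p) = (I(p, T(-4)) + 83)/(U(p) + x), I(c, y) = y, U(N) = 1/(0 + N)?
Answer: -302897589/35954 ≈ -8424.6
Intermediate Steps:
U(N) = 1/N
d(x, p) = 237/(4*(x + 1/p)) (d(x, p) = 3*((-4 + 83)/(1/p + x))/4 = 3*(79/(x + 1/p))/4 = 237/(4*(x + 1/p)))
o = -93001/35954 (o = -2 + (237/4)*178/(1 + 178*(-101)) = -2 + (237/4)*178/(1 - 17978) = -2 + (237/4)*178/(-17977) = -2 + (237/4)*178*(-1/17977) = -2 - 21093/35954 = -93001/35954 ≈ -2.5867)
-8422 + o = -8422 - 93001/35954 = -302897589/35954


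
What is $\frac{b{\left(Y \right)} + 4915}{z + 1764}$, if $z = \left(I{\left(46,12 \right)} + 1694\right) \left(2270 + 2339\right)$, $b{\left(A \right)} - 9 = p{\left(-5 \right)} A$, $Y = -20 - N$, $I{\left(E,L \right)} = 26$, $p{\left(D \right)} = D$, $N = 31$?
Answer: $\frac{5179}{7929244} \approx 0.00065315$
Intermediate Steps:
$Y = -51$ ($Y = -20 - 31 = -51$)
$b{\left(A \right)} = 9 - 5 A$
$z = 7927480$ ($z = \left(26 + 1694\right) \left(2270 + 2339\right) = 1720 \cdot 4609 = 7927480$)
$\frac{b{\left(Y \right)} + 4915}{z + 1764} = \frac{\left(9 - -255\right) + 4915}{7927480 + 1764} = \frac{\left(9 + 255\right) + 4915}{7929244} = \left(264 + 4915\right) \frac{1}{7929244} = 5179 \cdot \frac{1}{7929244} = \frac{5179}{7929244}$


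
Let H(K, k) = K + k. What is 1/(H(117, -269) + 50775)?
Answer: 1/50623 ≈ 1.9754e-5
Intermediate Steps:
1/(H(117, -269) + 50775) = 1/((117 - 269) + 50775) = 1/(-152 + 50775) = 1/50623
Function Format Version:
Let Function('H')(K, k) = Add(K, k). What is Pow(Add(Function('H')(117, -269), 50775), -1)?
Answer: Rational(1, 50623) ≈ 1.9754e-5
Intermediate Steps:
Pow(Add(Function('H')(117, -269), 50775), -1) = Pow(Add(Add(117, -269), 50775), -1) = Pow(Add(-152, 50775), -1) = Pow(50623, -1) = Rational(1, 50623)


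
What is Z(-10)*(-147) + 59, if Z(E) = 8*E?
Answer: 11819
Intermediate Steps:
Z(-10)*(-147) + 59 = (8*(-10))*(-147) + 59 = -80*(-147) + 59 = 11760 + 59 = 11819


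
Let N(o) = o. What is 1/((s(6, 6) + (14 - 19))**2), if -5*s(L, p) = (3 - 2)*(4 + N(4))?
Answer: 25/1089 ≈ 0.022957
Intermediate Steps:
s(L, p) = -8/5 (s(L, p) = -(3 - 2)*(4 + 4)/5 = -8/5)
1/((s(6, 6) + (14 - 19))**2) = 1/((-8/5 + (14 - 19))**2) = 1/((-8/5 - 5)**2) = 1/((-33/5)**2) = 1/(1089/25) = 25/1089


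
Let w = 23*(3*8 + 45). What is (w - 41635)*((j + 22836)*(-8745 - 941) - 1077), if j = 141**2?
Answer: 16570177941072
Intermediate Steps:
j = 19881
w = 1587 (w = 23*(24 + 45) = 23*69 = 1587)
(w - 41635)*((j + 22836)*(-8745 - 941) - 1077) = (1587 - 41635)*((19881 + 22836)*(-8745 - 941) - 1077) = -40048*(42717*(-9686) - 1077) = -40048*(-413756862 - 1077) = -40048*(-413757939) = 16570177941072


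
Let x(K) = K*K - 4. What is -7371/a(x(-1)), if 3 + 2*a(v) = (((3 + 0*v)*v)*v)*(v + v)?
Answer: 4914/55 ≈ 89.345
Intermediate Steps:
x(K) = -4 + K² (x(K) = K² - 4 = -4 + K²)
a(v) = -3/2 + 3*v³ (a(v) = -3/2 + ((((3 + 0*v)*v)*v)*(v + v))/2 = -3/2 + ((((3 + 0)*v)*v)*(2*v))/2 = -3/2 + (((3*v)*v)*(2*v))/2 = -3/2 + ((3*v²)*(2*v))/2 = -3/2 + (6*v³)/2 = -3/2 + 3*v³)
-7371/a(x(-1)) = -7371/(-3/2 + 3*(-4 + (-1)²)³) = -7371/(-3/2 + 3*(-4 + 1)³) = -7371/(-3/2 + 3*(-3)³) = -7371/(-3/2 + 3*(-27)) = -7371/(-3/2 - 81) = -7371/(-165/2) = -7371*(-2/165) = 4914/55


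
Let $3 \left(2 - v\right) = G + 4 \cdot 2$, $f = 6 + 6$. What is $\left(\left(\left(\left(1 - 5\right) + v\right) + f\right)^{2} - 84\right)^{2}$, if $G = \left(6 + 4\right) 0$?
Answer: $\frac{73984}{81} \approx 913.38$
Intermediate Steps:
$G = 0$ ($G = 10 \cdot 0 = 0$)
$f = 12$
$v = - \frac{2}{3}$ ($v = 2 - \frac{0 + 4 \cdot 2}{3} = 2 - \frac{0 + 8}{3} = 2 - \frac{8}{3} = - \frac{2}{3} \approx -0.66667$)
$\left(\left(\left(\left(1 - 5\right) + v\right) + f\right)^{2} - 84\right)^{2} = \left(\left(\left(\left(1 - 5\right) - \frac{2}{3}\right) + 12\right)^{2} - 84\right)^{2} = \left(\left(\left(-4 - \frac{2}{3}\right) + 12\right)^{2} - 84\right)^{2} = \left(\left(- \frac{14}{3} + 12\right)^{2} - 84\right)^{2} = \left(\left(\frac{22}{3}\right)^{2} - 84\right)^{2} = \left(\frac{484}{9} - 84\right)^{2} = \left(- \frac{272}{9}\right)^{2} = \frac{73984}{81}$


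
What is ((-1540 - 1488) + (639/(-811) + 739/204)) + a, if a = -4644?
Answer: -1268817395/165444 ≈ -7669.2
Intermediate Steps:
((-1540 - 1488) + (639/(-811) + 739/204)) + a = ((-1540 - 1488) + (639/(-811) + 739/204)) - 4644 = (-3028 + (639*(-1/811) + 739*(1/204))) - 4644 = (-3028 + (-639/811 + 739/204)) - 4644 = (-3028 + 468973/165444) - 4644 = -500495459/165444 - 4644 = -1268817395/165444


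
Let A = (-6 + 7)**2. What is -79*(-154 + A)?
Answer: 12087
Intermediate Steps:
A = 1 (A = 1**2 = 1)
-79*(-154 + A) = -79*(-154 + 1) = -79*(-153) = 12087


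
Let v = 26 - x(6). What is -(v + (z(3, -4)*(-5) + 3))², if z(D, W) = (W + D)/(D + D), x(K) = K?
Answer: -20449/36 ≈ -568.03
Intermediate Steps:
z(D, W) = (D + W)/(2*D) (z(D, W) = (D + W)/((2*D)) = (D + W)*(1/(2*D)) = (D + W)/(2*D))
v = 20 (v = 26 - 1*6 = 26 - 6 = 20)
-(v + (z(3, -4)*(-5) + 3))² = -(20 + (((½)*(3 - 4)/3)*(-5) + 3))² = -(20 + (((½)*(⅓)*(-1))*(-5) + 3))² = -(20 + (-⅙*(-5) + 3))² = -(20 + (⅚ + 3))² = -(20 + 23/6)² = -(143/6)² = -1*20449/36 = -20449/36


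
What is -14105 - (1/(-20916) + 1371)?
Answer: -323696015/20916 ≈ -15476.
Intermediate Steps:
-14105 - (1/(-20916) + 1371) = -14105 - (-1/20916 + 1371) = -14105 - 1*28675835/20916 = -14105 - 28675835/20916 = -323696015/20916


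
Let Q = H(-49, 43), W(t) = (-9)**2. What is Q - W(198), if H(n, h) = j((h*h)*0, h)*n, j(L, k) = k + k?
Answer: -4295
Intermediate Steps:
W(t) = 81
j(L, k) = 2*k
H(n, h) = 2*h*n (H(n, h) = (2*h)*n = 2*h*n)
Q = -4214 (Q = 2*43*(-49) = -4214)
Q - W(198) = -4214 - 1*81 = -4214 - 81 = -4295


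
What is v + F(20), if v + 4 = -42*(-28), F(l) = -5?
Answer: 1167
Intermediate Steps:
v = 1172 (v = -4 - 42*(-28) = -4 + 1176 = 1172)
v + F(20) = 1172 - 5 = 1167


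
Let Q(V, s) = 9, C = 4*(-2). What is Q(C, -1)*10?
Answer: 90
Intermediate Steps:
C = -8
Q(C, -1)*10 = 9*10 = 90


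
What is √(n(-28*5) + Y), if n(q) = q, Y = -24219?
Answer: I*√24359 ≈ 156.07*I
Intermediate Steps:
√(n(-28*5) + Y) = √(-28*5 - 24219) = √(-140 - 24219) = √(-24359) = I*√24359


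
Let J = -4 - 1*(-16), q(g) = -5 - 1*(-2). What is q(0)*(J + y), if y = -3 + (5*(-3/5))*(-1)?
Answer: -36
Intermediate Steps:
y = 0 (y = -3 + (5*(-3*1/5))*(-1) = -3 + (5*(-3/5))*(-1) = -3 - 3*(-1) = -3 + 3 = 0)
q(g) = -3 (q(g) = -5 + 2 = -3)
J = 12 (J = -4 + 16 = 12)
q(0)*(J + y) = -3*(12 + 0) = -3*12 = -36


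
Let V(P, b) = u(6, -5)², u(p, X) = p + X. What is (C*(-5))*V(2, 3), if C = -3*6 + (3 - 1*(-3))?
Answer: 60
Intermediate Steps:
u(p, X) = X + p
V(P, b) = 1 (V(P, b) = (-5 + 6)² = 1² = 1)
C = -12 (C = -18 + (3 + 3) = -18 + 6 = -12)
(C*(-5))*V(2, 3) = -12*(-5)*1 = 60*1 = 60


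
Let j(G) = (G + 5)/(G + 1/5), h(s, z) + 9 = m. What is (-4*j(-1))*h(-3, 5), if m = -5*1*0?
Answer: -180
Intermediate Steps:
m = 0 (m = -5*0 = 0)
h(s, z) = -9 (h(s, z) = -9 + 0 = -9)
j(G) = (5 + G)/(⅕ + G) (j(G) = (5 + G)/(G + ⅕) = (5 + G)/(⅕ + G))
(-4*j(-1))*h(-3, 5) = -20*(5 - 1)/(1 + 5*(-1))*(-9) = -20*4/(1 - 5)*(-9) = -20*4/(-4)*(-9) = -20*(-1)*4/4*(-9) = -4*(-5)*(-9) = 20*(-9) = -180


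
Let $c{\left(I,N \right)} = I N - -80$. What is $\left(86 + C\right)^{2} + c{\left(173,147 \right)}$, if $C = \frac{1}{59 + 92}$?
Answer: $\frac{750338480}{22801} \approx 32908.0$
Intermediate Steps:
$c{\left(I,N \right)} = 80 + I N$ ($c{\left(I,N \right)} = I N + 80 = 80 + I N$)
$C = \frac{1}{151} \approx 0.0066225$
$\left(86 + C\right)^{2} + c{\left(173,147 \right)} = \left(86 + \frac{1}{151}\right)^{2} + \left(80 + 173 \cdot 147\right) = \left(\frac{12987}{151}\right)^{2} + \left(80 + 25431\right) = \frac{168662169}{22801} + 25511 = \frac{750338480}{22801}$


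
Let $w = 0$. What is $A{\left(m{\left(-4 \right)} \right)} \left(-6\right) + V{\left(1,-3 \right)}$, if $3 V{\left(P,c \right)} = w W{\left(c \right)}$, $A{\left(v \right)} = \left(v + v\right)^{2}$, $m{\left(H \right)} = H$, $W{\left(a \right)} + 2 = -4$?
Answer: $-384$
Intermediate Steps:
$W{\left(a \right)} = -6$ ($W{\left(a \right)} = -2 - 4 = -6$)
$A{\left(v \right)} = 4 v^{2}$ ($A{\left(v \right)} = \left(2 v\right)^{2} = 4 v^{2}$)
$V{\left(P,c \right)} = 0$ ($V{\left(P,c \right)} = \frac{0 \left(-6\right)}{3} = \frac{1}{3} \cdot 0 = 0$)
$A{\left(m{\left(-4 \right)} \right)} \left(-6\right) + V{\left(1,-3 \right)} = 4 \left(-4\right)^{2} \left(-6\right) + 0 = 4 \cdot 16 \left(-6\right) + 0 = 64 \left(-6\right) + 0 = -384 + 0 = -384$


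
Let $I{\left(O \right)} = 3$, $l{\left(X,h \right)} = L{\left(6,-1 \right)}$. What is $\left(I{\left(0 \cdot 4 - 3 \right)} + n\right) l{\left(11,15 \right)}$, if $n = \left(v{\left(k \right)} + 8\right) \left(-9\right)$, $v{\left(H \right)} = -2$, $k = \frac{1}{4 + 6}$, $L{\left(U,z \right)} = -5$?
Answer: $255$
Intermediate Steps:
$l{\left(X,h \right)} = -5$
$k = \frac{1}{10} \approx 0.1$
$n = -54$ ($n = \left(-2 + 8\right) \left(-9\right) = 6 \left(-9\right) = -54$)
$\left(I{\left(0 \cdot 4 - 3 \right)} + n\right) l{\left(11,15 \right)} = \left(3 - 54\right) \left(-5\right) = \left(-51\right) \left(-5\right) = 255$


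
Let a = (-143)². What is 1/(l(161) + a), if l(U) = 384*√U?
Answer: 20449/394421185 - 384*√161/394421185 ≈ 3.9492e-5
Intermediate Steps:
a = 20449
1/(l(161) + a) = 1/(384*√161 + 20449) = 1/(20449 + 384*√161)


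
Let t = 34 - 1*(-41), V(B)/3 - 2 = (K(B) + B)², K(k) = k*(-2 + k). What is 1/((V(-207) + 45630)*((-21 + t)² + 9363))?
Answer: 1/68289695877276 ≈ 1.4644e-14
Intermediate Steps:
V(B) = 6 + 3*(B + B*(-2 + B))² (V(B) = 6 + 3*(B*(-2 + B) + B)² = 6 + 3*(B + B*(-2 + B))²)
t = 75 (t = 34 + 41 = 75)
1/((V(-207) + 45630)*((-21 + t)² + 9363)) = 1/(((6 + 3*(-207)²*(-1 - 207)²) + 45630)*((-21 + 75)² + 9363)) = 1/(((6 + 3*42849*(-208)²) + 45630)*(54² + 9363)) = 1/(((6 + 3*42849*43264) + 45630)*(2916 + 9363)) = 1/(((6 + 5561457408) + 45630)*12279) = 1/((5561457414 + 45630)*12279) = 1/(5561503044*12279) = 1/68289695877276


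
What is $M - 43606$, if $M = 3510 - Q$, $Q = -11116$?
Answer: $-28980$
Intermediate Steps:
$M = 14626$ ($M = 3510 - -11116 = 3510 + 11116 = 14626$)
$M - 43606 = 14626 - 43606 = -28980$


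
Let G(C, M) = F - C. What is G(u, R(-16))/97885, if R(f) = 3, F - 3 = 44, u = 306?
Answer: -259/97885 ≈ -0.0026460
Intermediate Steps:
F = 47 (F = 3 + 44 = 47)
G(C, M) = 47 - C
G(u, R(-16))/97885 = (47 - 1*306)/97885 = (47 - 306)*(1/97885) = -259*1/97885 = -259/97885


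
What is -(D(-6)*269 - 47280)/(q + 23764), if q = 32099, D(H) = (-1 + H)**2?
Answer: 34099/55863 ≈ 0.61040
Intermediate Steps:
-(D(-6)*269 - 47280)/(q + 23764) = -((-1 - 6)**2*269 - 47280)/(32099 + 23764) = -((-7)**2*269 - 47280)/55863 = -(49*269 - 47280)/55863 = -(13181 - 47280)/55863 = -(-34099)/55863 = -1*(-34099/55863) = 34099/55863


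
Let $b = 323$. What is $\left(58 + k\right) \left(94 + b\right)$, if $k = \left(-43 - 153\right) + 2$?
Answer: $-56712$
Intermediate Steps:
$k = -194$ ($k = -196 + 2 = -194$)
$\left(58 + k\right) \left(94 + b\right) = \left(58 - 194\right) \left(94 + 323\right) = \left(-136\right) 417 = -56712$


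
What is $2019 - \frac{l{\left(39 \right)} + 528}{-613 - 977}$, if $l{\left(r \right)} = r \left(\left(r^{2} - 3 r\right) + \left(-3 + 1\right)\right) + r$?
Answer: $\frac{217697}{106} \approx 2053.7$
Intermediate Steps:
$l{\left(r \right)} = r + r \left(-2 + r^{2} - 3 r\right)$ ($l{\left(r \right)} = r \left(\left(r^{2} - 3 r\right) - 2\right) + r = r \left(-2 + r^{2} - 3 r\right) + r = r + r \left(-2 + r^{2} - 3 r\right)$)
$2019 - \frac{l{\left(39 \right)} + 528}{-613 - 977} = 2019 - \frac{39 \left(-1 + 39^{2} - 117\right) + 528}{-613 - 977} = 2019 - \frac{39 \left(-1 + 1521 - 117\right) + 528}{-1590} = 2019 - \left(39 \cdot 1403 + 528\right) \left(- \frac{1}{1590}\right) = 2019 - \left(54717 + 528\right) \left(- \frac{1}{1590}\right) = 2019 - 55245 \left(- \frac{1}{1590}\right) = 2019 - - \frac{3683}{106} = 2019 + \frac{3683}{106} = \frac{217697}{106}$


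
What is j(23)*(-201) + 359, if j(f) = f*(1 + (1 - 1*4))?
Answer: 9605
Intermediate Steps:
j(f) = -2*f (j(f) = f*(1 + (1 - 4)) = f*(1 - 3) = f*(-2) = -2*f)
j(23)*(-201) + 359 = -2*23*(-201) + 359 = -46*(-201) + 359 = 9246 + 359 = 9605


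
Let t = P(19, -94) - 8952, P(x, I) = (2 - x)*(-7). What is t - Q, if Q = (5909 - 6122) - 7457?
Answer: -1163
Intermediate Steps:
P(x, I) = -14 + 7*x
t = -8833 (t = (-14 + 7*19) - 8952 = (-14 + 133) - 8952 = 119 - 8952 = -8833)
Q = -7670 (Q = -213 - 7457 = -7670)
t - Q = -8833 - 1*(-7670) = -8833 + 7670 = -1163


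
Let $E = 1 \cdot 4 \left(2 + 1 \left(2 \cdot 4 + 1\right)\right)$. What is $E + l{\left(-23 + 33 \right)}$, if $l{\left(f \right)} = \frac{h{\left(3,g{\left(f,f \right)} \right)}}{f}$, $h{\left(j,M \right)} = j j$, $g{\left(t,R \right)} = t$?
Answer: $\frac{449}{10} \approx 44.9$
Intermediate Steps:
$h{\left(j,M \right)} = j^{2}$
$E = 44$ ($E = 4 \left(2 + 1 \left(8 + 1\right)\right) = 4 \left(2 + 1 \cdot 9\right) = 4 \left(2 + 9\right) = 4 \cdot 11 = 44$)
$l{\left(f \right)} = \frac{9}{f}$ ($l{\left(f \right)} = \frac{3^{2}}{f} = \frac{9}{f}$)
$E + l{\left(-23 + 33 \right)} = 44 + \frac{9}{-23 + 33} = 44 + \frac{9}{10} = \frac{449}{10}$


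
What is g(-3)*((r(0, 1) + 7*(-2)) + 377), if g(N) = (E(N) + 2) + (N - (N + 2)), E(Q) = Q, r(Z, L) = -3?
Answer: -1080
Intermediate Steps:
g(N) = N (g(N) = (N + 2) + (N - (N + 2)) = (2 + N) + (N - (2 + N)) = (2 + N) + (N + (-2 - N)) = (2 + N) - 2 = N)
g(-3)*((r(0, 1) + 7*(-2)) + 377) = -3*((-3 + 7*(-2)) + 377) = -3*((-3 - 14) + 377) = -3*(-17 + 377) = -3*360 = -1080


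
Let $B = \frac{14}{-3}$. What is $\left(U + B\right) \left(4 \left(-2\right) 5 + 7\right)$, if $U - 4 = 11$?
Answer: $-341$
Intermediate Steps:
$U = 15$ ($U = 4 + 11 = 15$)
$B = - \frac{14}{3}$ ($B = 14 \left(- \frac{1}{3}\right) = - \frac{14}{3} \approx -4.6667$)
$\left(U + B\right) \left(4 \left(-2\right) 5 + 7\right) = \left(15 - \frac{14}{3}\right) \left(4 \left(-2\right) 5 + 7\right) = \frac{31 \left(\left(-8\right) 5 + 7\right)}{3} = \frac{31 \left(-40 + 7\right)}{3} = \frac{31}{3} \left(-33\right) = -341$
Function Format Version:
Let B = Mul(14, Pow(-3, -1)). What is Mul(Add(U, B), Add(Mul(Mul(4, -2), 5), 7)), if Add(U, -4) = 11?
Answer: -341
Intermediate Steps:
U = 15 (U = Add(4, 11) = 15)
B = Rational(-14, 3) (B = Mul(14, Rational(-1, 3)) = Rational(-14, 3) ≈ -4.6667)
Mul(Add(U, B), Add(Mul(Mul(4, -2), 5), 7)) = Mul(Add(15, Rational(-14, 3)), Add(Mul(Mul(4, -2), 5), 7)) = Mul(Rational(31, 3), Add(Mul(-8, 5), 7)) = Mul(Rational(31, 3), Add(-40, 7)) = Mul(Rational(31, 3), -33) = -341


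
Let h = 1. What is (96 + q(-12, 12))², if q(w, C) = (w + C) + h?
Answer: 9409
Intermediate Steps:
q(w, C) = 1 + C + w (q(w, C) = (w + C) + 1 = (C + w) + 1 = 1 + C + w)
(96 + q(-12, 12))² = (96 + (1 + 12 - 12))² = (96 + 1)² = 97² = 9409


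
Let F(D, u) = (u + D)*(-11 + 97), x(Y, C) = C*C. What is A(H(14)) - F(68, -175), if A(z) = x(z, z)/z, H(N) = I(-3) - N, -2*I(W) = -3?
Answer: 18379/2 ≈ 9189.5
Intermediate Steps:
x(Y, C) = C²
I(W) = 3/2 (I(W) = -½*(-3) = 3/2)
H(N) = 3/2 - N
F(D, u) = 86*D + 86*u (F(D, u) = (D + u)*86 = 86*D + 86*u)
A(z) = z (A(z) = z²/z = z)
A(H(14)) - F(68, -175) = (3/2 - 1*14) - (86*68 + 86*(-175)) = (3/2 - 14) - (5848 - 15050) = -25/2 - 1*(-9202) = -25/2 + 9202 = 18379/2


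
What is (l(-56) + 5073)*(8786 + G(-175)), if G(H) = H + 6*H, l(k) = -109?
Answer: 37532804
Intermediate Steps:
G(H) = 7*H
(l(-56) + 5073)*(8786 + G(-175)) = (-109 + 5073)*(8786 + 7*(-175)) = 4964*(8786 - 1225) = 4964*7561 = 37532804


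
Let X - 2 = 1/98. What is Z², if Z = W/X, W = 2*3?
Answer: 345744/38809 ≈ 8.9089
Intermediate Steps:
X = 197/98 (X = 2 + 1/98 = 197/98 ≈ 2.0102)
W = 6
Z = 588/197 (Z = 6/(197/98) = 6*(98/197) = 588/197 ≈ 2.9848)
Z² = (588/197)² = 345744/38809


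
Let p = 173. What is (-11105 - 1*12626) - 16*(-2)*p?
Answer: -18195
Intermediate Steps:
(-11105 - 1*12626) - 16*(-2)*p = (-11105 - 1*12626) - 16*(-2)*173 = (-11105 - 12626) - (-32)*173 = -23731 - 1*(-5536) = -23731 + 5536 = -18195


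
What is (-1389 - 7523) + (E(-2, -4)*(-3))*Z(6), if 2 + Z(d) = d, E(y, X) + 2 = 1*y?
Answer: -8864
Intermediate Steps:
E(y, X) = -2 + y (E(y, X) = -2 + 1*y = -2 + y)
Z(d) = -2 + d
(-1389 - 7523) + (E(-2, -4)*(-3))*Z(6) = (-1389 - 7523) + ((-2 - 2)*(-3))*(-2 + 6) = -8912 - 4*(-3)*4 = -8912 + 12*4 = -8912 + 48 = -8864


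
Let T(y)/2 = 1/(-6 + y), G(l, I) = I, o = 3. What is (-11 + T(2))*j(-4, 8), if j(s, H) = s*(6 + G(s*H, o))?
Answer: 414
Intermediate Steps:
j(s, H) = 9*s (j(s, H) = s*(6 + 3) = s*9 = 9*s)
T(y) = 2/(-6 + y)
(-11 + T(2))*j(-4, 8) = (-11 + 2/(-6 + 2))*(9*(-4)) = (-11 + 2/(-4))*(-36) = (-11 + 2*(-¼))*(-36) = (-11 - ½)*(-36) = -23/2*(-36) = 414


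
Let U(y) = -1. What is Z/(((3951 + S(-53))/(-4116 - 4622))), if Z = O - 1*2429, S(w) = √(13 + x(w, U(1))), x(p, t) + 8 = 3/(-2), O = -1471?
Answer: 53857187280/6244159 - 6815640*√14/6244159 ≈ 8621.1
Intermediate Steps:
x(p, t) = -19/2 (x(p, t) = -8 + 3/(-2) = -8 + 3*(-½) = -8 - 3/2 = -19/2)
S(w) = √14/2 (S(w) = √(13 - 19/2) = √(7/2) = √14/2)
Z = -3900 (Z = -1471 - 1*2429 = -1471 - 2429 = -3900)
Z/(((3951 + S(-53))/(-4116 - 4622))) = -3900*(-4116 - 4622)/(3951 + √14/2) = -3900*(-8738/(3951 + √14/2)) = -3900/(-3951/8738 - √14/17476)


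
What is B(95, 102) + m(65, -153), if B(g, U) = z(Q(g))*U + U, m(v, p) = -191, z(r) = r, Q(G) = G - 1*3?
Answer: 9295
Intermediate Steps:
Q(G) = -3 + G (Q(G) = G - 3 = -3 + G)
B(g, U) = U + U*(-3 + g) (B(g, U) = (-3 + g)*U + U = U*(-3 + g) + U = U + U*(-3 + g))
B(95, 102) + m(65, -153) = 102*(-2 + 95) - 191 = 102*93 - 191 = 9486 - 191 = 9295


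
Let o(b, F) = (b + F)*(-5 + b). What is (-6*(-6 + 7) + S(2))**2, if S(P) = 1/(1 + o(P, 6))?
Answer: 19321/529 ≈ 36.524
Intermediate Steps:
o(b, F) = (-5 + b)*(F + b) (o(b, F) = (F + b)*(-5 + b) = (-5 + b)*(F + b))
S(P) = 1/(-29 + P + P**2) (S(P) = 1/(1 + (P**2 - 5*6 - 5*P + 6*P)) = 1/(1 + (P**2 - 30 - 5*P + 6*P)) = 1/(1 + (-30 + P + P**2)) = 1/(-29 + P + P**2))
(-6*(-6 + 7) + S(2))**2 = (-6*(-6 + 7) + 1/(-29 + 2 + 2**2))**2 = (-6*1 + 1/(-29 + 2 + 4))**2 = (-6 + 1/(-23))**2 = (-6 - 1/23)**2 = (-139/23)**2 = 19321/529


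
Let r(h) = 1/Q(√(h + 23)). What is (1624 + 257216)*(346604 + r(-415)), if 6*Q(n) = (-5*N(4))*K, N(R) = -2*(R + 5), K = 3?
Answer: 89714985112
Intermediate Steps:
N(R) = -10 - 2*R (N(R) = -2*(5 + R) = -10 - 2*R)
Q(n) = 45 (Q(n) = (-5*(-10 - 2*4)*3)/6 = (-5*(-10 - 8)*3)/6 = (-5*(-18)*3)/6 = (90*3)/6 = (⅙)*270 = 45)
r(h) = 1/45
(1624 + 257216)*(346604 + r(-415)) = (1624 + 257216)*(346604 + 1/45) = 258840*(15597181/45) = 89714985112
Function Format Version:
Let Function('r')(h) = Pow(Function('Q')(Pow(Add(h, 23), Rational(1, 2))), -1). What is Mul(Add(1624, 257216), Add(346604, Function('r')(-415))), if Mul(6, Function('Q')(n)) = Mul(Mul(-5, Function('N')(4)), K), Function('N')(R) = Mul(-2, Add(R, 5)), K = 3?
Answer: 89714985112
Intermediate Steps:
Function('N')(R) = Add(-10, Mul(-2, R)) (Function('N')(R) = Mul(-2, Add(5, R)) = Add(-10, Mul(-2, R)))
Function('Q')(n) = 45 (Function('Q')(n) = Mul(Rational(1, 6), Mul(Mul(-5, Add(-10, Mul(-2, 4))), 3)) = Mul(Rational(1, 6), Mul(Mul(-5, Add(-10, -8)), 3)) = Mul(Rational(1, 6), Mul(Mul(-5, -18), 3)) = Mul(Rational(1, 6), Mul(90, 3)) = Mul(Rational(1, 6), 270) = 45)
Function('r')(h) = Rational(1, 45) (Function('r')(h) = Pow(45, -1) = Rational(1, 45))
Mul(Add(1624, 257216), Add(346604, Function('r')(-415))) = Mul(Add(1624, 257216), Add(346604, Rational(1, 45))) = Mul(258840, Rational(15597181, 45)) = 89714985112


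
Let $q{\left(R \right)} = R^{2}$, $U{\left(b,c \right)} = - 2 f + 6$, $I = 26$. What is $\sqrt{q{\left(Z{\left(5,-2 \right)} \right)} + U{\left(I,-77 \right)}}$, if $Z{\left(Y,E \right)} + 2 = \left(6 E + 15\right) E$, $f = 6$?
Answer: $\sqrt{58} \approx 7.6158$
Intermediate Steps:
$U{\left(b,c \right)} = -6$ ($U{\left(b,c \right)} = \left(-2\right) 6 + 6 = -12 + 6 = -6$)
$Z{\left(Y,E \right)} = -2 + E \left(15 + 6 E\right)$ ($Z{\left(Y,E \right)} = -2 + \left(6 E + 15\right) E = -2 + \left(15 + 6 E\right) E = -2 + E \left(15 + 6 E\right)$)
$\sqrt{q{\left(Z{\left(5,-2 \right)} \right)} + U{\left(I,-77 \right)}} = \sqrt{\left(-2 + 6 \left(-2\right)^{2} + 15 \left(-2\right)\right)^{2} - 6} = \sqrt{\left(-2 + 6 \cdot 4 - 30\right)^{2} - 6} = \sqrt{\left(-2 + 24 - 30\right)^{2} - 6} = \sqrt{\left(-8\right)^{2} - 6} = \sqrt{64 - 6} = \sqrt{58}$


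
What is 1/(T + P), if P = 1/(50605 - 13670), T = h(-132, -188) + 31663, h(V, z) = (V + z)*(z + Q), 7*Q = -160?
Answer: 258545/25631449542 ≈ 1.0087e-5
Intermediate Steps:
Q = -160/7 (Q = (⅐)*(-160) = -160/7 ≈ -22.857)
h(V, z) = (-160/7 + z)*(V + z) (h(V, z) = (V + z)*(z - 160/7) = (V + z)*(-160/7 + z) = (-160/7 + z)*(V + z))
T = 693961/7 (T = ((-188)² - 160/7*(-132) - 160/7*(-188) - 132*(-188)) + 31663 = (35344 + 21120/7 + 30080/7 + 24816) + 31663 = 472320/7 + 31663 = 693961/7 ≈ 99137.)
P = 1/36935 ≈ 2.7075e-5
1/(T + P) = 1/(693961/7 + 1/36935) = 1/(25631449542/258545) = 258545/25631449542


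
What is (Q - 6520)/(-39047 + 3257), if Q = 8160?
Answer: -164/3579 ≈ -0.045823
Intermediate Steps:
(Q - 6520)/(-39047 + 3257) = (8160 - 6520)/(-39047 + 3257) = 1640/(-35790) = 1640*(-1/35790) = -164/3579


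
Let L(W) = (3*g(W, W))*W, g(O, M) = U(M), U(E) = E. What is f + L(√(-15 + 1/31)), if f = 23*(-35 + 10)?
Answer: -19217/31 ≈ -619.90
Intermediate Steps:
g(O, M) = M
f = -575 (f = 23*(-25) = -575)
L(W) = 3*W² (L(W) = (3*W)*W = 3*W²)
f + L(√(-15 + 1/31)) = -575 + 3*(√(-15 + 1/31))² = -575 + 3*(√(-464/31))² = -575 + 3*(4*I*√899/31)² = -575 + 3*(-464/31) = -575 - 1392/31 = -19217/31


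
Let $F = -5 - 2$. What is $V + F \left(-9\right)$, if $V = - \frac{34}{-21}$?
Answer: $\frac{1357}{21} \approx 64.619$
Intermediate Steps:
$V = \frac{34}{21}$ ($V = \left(-34\right) \left(- \frac{1}{21}\right) = \frac{34}{21} \approx 1.619$)
$F = -7$ ($F = -5 - 2 = -7$)
$V + F \left(-9\right) = \frac{34}{21} - -63 = \frac{34}{21} + 63 = \frac{1357}{21}$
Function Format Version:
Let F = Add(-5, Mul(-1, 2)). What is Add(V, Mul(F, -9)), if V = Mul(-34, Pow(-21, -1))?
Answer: Rational(1357, 21) ≈ 64.619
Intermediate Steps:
V = Rational(34, 21) (V = Mul(-34, Rational(-1, 21)) = Rational(34, 21) ≈ 1.6190)
F = -7 (F = Add(-5, -2) = -7)
Add(V, Mul(F, -9)) = Add(Rational(34, 21), Mul(-7, -9)) = Add(Rational(34, 21), 63) = Rational(1357, 21)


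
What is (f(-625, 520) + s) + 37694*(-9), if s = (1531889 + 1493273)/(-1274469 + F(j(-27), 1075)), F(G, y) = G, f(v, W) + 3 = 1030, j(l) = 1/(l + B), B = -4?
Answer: -6681316335141/19754270 ≈ -3.3822e+5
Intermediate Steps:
j(l) = 1/(-4 + l) (j(l) = 1/(l - 4) = 1/(-4 + l))
f(v, W) = 1027 (f(v, W) = -3 + 1030 = 1027)
s = -46890011/19754270 (s = (1531889 + 1493273)/(-1274469 + 1/(-4 - 27)) = 3025162/(-1274469 + 1/(-31)) = 3025162/(-1274469 - 1/31) = 3025162/(-39508540/31) = 3025162*(-31/39508540) = -46890011/19754270 ≈ -2.3737)
(f(-625, 520) + s) + 37694*(-9) = (1027 - 46890011/19754270) + 37694*(-9) = 20240745279/19754270 - 339246 = -6681316335141/19754270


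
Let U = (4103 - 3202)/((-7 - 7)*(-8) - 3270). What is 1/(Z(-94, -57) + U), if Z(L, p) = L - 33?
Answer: -3158/401967 ≈ -0.0078564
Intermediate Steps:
Z(L, p) = -33 + L
U = -901/3158 (U = 901/(-14*(-8) - 3270) = 901/(112 - 3270) = 901/(-3158) = 901*(-1/3158) = -901/3158 ≈ -0.28531)
1/(Z(-94, -57) + U) = 1/((-33 - 94) - 901/3158) = 1/(-127 - 901/3158) = 1/(-401967/3158) = -3158/401967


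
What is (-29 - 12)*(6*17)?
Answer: -4182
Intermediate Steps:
(-29 - 12)*(6*17) = -41*102 = -4182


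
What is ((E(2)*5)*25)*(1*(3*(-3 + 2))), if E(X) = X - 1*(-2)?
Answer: -1500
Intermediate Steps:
E(X) = 2 + X (E(X) = X + 2 = 2 + X)
((E(2)*5)*25)*(1*(3*(-3 + 2))) = (((2 + 2)*5)*25)*(1*(3*(-3 + 2))) = ((4*5)*25)*(1*(3*(-1))) = (20*25)*(1*(-3)) = 500*(-3) = -1500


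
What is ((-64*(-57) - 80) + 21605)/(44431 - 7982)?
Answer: 25173/36449 ≈ 0.69064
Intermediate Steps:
((-64*(-57) - 80) + 21605)/(44431 - 7982) = ((3648 - 80) + 21605)/36449 = (3568 + 21605)*(1/36449) = 25173*(1/36449) = 25173/36449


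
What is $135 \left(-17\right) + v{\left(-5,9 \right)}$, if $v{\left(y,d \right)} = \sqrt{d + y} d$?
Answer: $-2277$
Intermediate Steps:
$v{\left(y,d \right)} = d \sqrt{d + y}$
$135 \left(-17\right) + v{\left(-5,9 \right)} = 135 \left(-17\right) + 9 \sqrt{9 - 5} = -2295 + 9 \sqrt{4} = -2295 + 9 \cdot 2 = -2295 + 18 = -2277$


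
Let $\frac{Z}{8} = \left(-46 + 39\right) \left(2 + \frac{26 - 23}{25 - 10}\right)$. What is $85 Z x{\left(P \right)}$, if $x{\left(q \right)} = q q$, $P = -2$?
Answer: $-41888$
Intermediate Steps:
$Z = - \frac{616}{5}$ ($Z = 8 \left(-46 + 39\right) \left(2 + \frac{26 - 23}{25 - 10}\right) = 8 \left(- 7 \left(2 + \frac{3}{15}\right)\right) = 8 \left(- 7 \left(2 + 3 \cdot \frac{1}{15}\right)\right) = 8 \left(- 7 \left(2 + \frac{1}{5}\right)\right) = 8 \left(\left(-7\right) \frac{11}{5}\right) = 8 \left(- \frac{77}{5}\right) = - \frac{616}{5} \approx -123.2$)
$x{\left(q \right)} = q^{2}$
$85 Z x{\left(P \right)} = 85 \left(- \frac{616}{5}\right) \left(-2\right)^{2} = \left(-10472\right) 4 = -41888$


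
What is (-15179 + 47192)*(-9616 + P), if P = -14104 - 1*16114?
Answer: -1275205842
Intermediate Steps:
P = -30218 (P = -14104 - 16114 = -30218)
(-15179 + 47192)*(-9616 + P) = (-15179 + 47192)*(-9616 - 30218) = 32013*(-39834) = -1275205842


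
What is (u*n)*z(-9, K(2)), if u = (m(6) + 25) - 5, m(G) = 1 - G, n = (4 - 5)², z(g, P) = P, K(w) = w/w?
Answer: 15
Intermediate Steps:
K(w) = 1
n = 1 (n = (-1)² = 1)
u = 15 (u = ((1 - 1*6) + 25) - 5 = ((1 - 6) + 25) - 5 = (-5 + 25) - 5 = 20 - 5 = 15)
(u*n)*z(-9, K(2)) = (15*1)*1 = 15*1 = 15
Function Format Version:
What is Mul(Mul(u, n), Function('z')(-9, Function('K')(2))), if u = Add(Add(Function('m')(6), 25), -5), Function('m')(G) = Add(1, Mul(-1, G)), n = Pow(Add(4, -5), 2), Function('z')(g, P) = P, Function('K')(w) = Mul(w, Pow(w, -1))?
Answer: 15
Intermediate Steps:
Function('K')(w) = 1
n = 1 (n = Pow(-1, 2) = 1)
u = 15 (u = Add(Add(Add(1, Mul(-1, 6)), 25), -5) = Add(Add(Add(1, -6), 25), -5) = Add(Add(-5, 25), -5) = Add(20, -5) = 15)
Mul(Mul(u, n), Function('z')(-9, Function('K')(2))) = Mul(Mul(15, 1), 1) = Mul(15, 1) = 15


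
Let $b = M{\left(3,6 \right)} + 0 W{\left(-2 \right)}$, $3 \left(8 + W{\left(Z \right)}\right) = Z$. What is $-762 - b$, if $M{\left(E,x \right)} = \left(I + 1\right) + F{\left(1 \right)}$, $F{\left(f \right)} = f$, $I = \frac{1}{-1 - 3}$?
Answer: $- \frac{3055}{4} \approx -763.75$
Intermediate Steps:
$I = - \frac{1}{4}$ ($I = \frac{1}{-4} = - \frac{1}{4} \approx -0.25$)
$W{\left(Z \right)} = -8 + \frac{Z}{3}$
$M{\left(E,x \right)} = \frac{7}{4}$ ($M{\left(E,x \right)} = \left(- \frac{1}{4} + 1\right) + 1 = \frac{3}{4} + 1 = \frac{7}{4}$)
$b = \frac{7}{4}$ ($b = \frac{7}{4} + 0 \left(-8 + \frac{1}{3} \left(-2\right)\right) = \frac{7}{4} + 0 \left(-8 - \frac{2}{3}\right) = \frac{7}{4} + 0 \left(- \frac{26}{3}\right) = \frac{7}{4} + 0 = \frac{7}{4} \approx 1.75$)
$-762 - b = -762 - \frac{7}{4} = - \frac{3055}{4}$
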